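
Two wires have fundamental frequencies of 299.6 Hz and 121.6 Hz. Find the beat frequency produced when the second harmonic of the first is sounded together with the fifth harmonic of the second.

Second harmonic of the first: 2·299.6 = 599.2 Hz.
Fifth harmonic of the second: 5·121.6 = 608.0 Hz.
f_beat = |599.2 − 608.0| = 8.8 Hz.

8.8 Hz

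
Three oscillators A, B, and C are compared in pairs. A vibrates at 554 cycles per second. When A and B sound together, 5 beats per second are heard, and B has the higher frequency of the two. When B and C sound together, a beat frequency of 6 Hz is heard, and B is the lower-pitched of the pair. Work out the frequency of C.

B is above A, so f_B = 554 + 5 = 559 Hz.
C is above B, so f_C = 559 + 6 = 565 Hz.

565 Hz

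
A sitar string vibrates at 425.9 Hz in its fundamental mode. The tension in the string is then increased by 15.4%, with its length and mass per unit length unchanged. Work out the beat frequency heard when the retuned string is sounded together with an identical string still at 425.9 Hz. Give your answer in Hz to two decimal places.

For a string, f ∝ √T, so the new frequency is 425.9·√1.154 = 457.5205 Hz.
f_beat = |457.5205 − 425.9| = 31.62 Hz.

31.62 Hz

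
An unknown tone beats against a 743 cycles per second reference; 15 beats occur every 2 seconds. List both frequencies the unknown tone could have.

735.5 Hz or 750.5 Hz

Beat frequency = 15/2 = 7.5 Hz.
|f − 743| = 7.5, so f = 743 ± 7.5.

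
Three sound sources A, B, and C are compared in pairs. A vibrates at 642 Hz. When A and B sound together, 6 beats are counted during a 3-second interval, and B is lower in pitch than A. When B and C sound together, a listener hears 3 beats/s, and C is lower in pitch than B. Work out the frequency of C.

637 Hz

A–B: Beat frequency = 6/3 = 2 Hz.
B is below A, so f_B = 642 − 2 = 640 Hz.
C is below B, so f_C = 640 − 3 = 637 Hz.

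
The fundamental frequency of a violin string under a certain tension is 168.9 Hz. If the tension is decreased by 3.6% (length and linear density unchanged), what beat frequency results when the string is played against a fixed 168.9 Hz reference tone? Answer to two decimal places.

3.07 Hz

For a string, f ∝ √T, so the new frequency is 168.9·√0.964 = 165.8319 Hz.
f_beat = |165.8319 − 168.9| = 3.07 Hz.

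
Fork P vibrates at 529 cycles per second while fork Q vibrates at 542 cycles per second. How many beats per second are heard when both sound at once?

13 Hz

f_beat = |f₁ − f₂|.
|529 − 542| = 13 Hz.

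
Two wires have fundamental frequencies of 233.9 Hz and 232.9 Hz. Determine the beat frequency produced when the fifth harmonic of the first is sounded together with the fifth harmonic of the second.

5.0 Hz

Fifth harmonic of the first: 5·233.9 = 1169.5 Hz.
Fifth harmonic of the second: 5·232.9 = 1164.5 Hz.
f_beat = |1169.5 − 1164.5| = 5.0 Hz.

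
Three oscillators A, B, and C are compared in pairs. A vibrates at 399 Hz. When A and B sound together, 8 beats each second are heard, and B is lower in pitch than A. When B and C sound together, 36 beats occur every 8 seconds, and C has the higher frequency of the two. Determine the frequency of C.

B is below A, so f_B = 399 − 8 = 391 Hz.
B–C: Beat frequency = 36/8 = 4.5 Hz.
C is above B, so f_C = 391 + 4.5 = 395.5 Hz.

395.5 Hz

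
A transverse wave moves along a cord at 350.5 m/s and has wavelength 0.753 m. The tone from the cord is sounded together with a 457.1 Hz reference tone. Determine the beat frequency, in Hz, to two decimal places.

Source frequency f = v/λ = 350.5/0.753 = 465.4714 Hz.
f_beat = |465.4714 − 457.1| = 8.37 Hz.

8.37 Hz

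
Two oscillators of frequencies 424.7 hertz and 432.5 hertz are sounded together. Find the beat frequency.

The beat frequency equals the magnitude of the frequency difference.
|424.7 − 432.5| = 7.8 Hz.

7.8 Hz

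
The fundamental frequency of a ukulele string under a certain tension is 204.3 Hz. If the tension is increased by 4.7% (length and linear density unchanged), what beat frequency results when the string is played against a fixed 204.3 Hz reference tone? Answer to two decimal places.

4.75 Hz

For a string, f ∝ √T, so the new frequency is 204.3·√1.047 = 209.0459 Hz.
f_beat = |209.0459 − 204.3| = 4.75 Hz.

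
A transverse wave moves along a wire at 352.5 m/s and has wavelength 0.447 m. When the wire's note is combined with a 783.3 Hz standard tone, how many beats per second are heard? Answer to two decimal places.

5.29 Hz

Source frequency f = v/λ = 352.5/0.447 = 788.5906 Hz.
f_beat = |788.5906 − 783.3| = 5.29 Hz.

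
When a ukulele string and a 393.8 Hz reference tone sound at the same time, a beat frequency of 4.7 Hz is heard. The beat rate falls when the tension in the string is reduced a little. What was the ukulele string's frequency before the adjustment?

|f − 393.8| = 4.7, so the ukulele string was at either 389.1 Hz or 398.5 Hz.
Lower tension means lower frequency; the adjustment lowers the ukulele string's frequency.
The beat rate fell, so the adjustment moved the ukulele string toward 393.8 Hz — it must have started above the reference.

398.5 Hz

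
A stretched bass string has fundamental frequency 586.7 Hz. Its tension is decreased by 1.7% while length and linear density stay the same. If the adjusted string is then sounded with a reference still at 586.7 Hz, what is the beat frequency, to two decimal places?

5.01 Hz

For a string, f ∝ √T, so the new frequency is 586.7·√0.983 = 581.6917 Hz.
f_beat = |581.6917 − 586.7| = 5.01 Hz.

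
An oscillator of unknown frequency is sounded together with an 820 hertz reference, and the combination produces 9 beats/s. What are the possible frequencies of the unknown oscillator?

|f − 820| = 9, so f = 820 ± 9.

811 Hz or 829 Hz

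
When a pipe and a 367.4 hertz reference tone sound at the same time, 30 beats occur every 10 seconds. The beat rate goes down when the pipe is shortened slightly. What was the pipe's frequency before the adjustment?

Beat frequency = 30/10 = 3 Hz.
|f − 367.4| = 3, so the pipe was at either 364.4 Hz or 370.4 Hz.
A shorter pipe has a higher fundamental; the adjustment raises the pipe's frequency.
The beat rate fell, so the adjustment moved the pipe toward 367.4 Hz — it must have started below the reference.

364.4 Hz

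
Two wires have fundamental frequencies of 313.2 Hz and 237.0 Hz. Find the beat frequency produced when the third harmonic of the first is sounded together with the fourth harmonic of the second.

Third harmonic of the first: 3·313.2 = 939.6 Hz.
Fourth harmonic of the second: 4·237.0 = 948.0 Hz.
f_beat = |939.6 − 948.0| = 8.4 Hz.

8.4 Hz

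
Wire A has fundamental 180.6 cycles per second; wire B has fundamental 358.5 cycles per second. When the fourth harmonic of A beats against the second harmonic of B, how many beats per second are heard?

5.4 Hz

Fourth harmonic of the first: 4·180.6 = 722.4 Hz.
Second harmonic of the second: 2·358.5 = 717.0 Hz.
f_beat = |722.4 − 717.0| = 5.4 Hz.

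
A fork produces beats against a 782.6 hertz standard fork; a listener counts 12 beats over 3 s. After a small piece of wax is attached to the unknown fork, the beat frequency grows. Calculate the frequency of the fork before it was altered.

Beat frequency = 12/3 = 4 Hz.
|f − 782.6| = 4, so the fork was at either 778.6 Hz or 786.6 Hz.
Loading a fork with wax lowers its frequency; the adjustment lowers the fork's frequency.
The beat rate rose, so the adjustment moved the fork further from 782.6 Hz — it was already below the reference.

778.6 Hz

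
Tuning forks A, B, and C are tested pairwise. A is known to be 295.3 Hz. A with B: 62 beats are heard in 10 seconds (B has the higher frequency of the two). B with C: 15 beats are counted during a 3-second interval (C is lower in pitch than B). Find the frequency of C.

A–B: Beat frequency = 62/10 = 6.2 Hz.
B is above A, so f_B = 295.3 + 6.2 = 301.5 Hz.
B–C: Beat frequency = 15/3 = 5 Hz.
C is below B, so f_C = 301.5 − 5 = 296.5 Hz.

296.5 Hz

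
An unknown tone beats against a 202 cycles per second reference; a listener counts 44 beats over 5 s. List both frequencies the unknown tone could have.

Beat frequency = 44/5 = 8.8 Hz.
|f − 202| = 8.8, so f = 202 ± 8.8.

193.2 Hz or 210.8 Hz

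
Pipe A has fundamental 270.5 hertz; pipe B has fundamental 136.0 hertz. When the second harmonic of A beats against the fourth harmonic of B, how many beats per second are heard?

Second harmonic of the first: 2·270.5 = 541.0 Hz.
Fourth harmonic of the second: 4·136.0 = 544.0 Hz.
f_beat = |541.0 − 544.0| = 3.0 Hz.

3.0 Hz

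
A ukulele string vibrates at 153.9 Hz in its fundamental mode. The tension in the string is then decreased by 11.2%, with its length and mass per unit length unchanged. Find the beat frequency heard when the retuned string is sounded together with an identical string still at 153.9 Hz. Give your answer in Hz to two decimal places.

8.87 Hz

For a string, f ∝ √T, so the new frequency is 153.9·√0.888 = 145.0257 Hz.
f_beat = |145.0257 − 153.9| = 8.87 Hz.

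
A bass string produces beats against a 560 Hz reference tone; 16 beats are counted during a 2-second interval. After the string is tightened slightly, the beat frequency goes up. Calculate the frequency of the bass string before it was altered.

Beat frequency = 16/2 = 8 Hz.
|f − 560| = 8, so the bass string was at either 552 Hz or 568 Hz.
Increasing tension raises a string's frequency; the adjustment raises the bass string's frequency.
The beat rate rose, so the adjustment moved the bass string further from 560 Hz — it was already above the reference.

568 Hz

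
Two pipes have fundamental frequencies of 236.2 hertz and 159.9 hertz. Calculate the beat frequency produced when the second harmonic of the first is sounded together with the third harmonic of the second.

Second harmonic of the first: 2·236.2 = 472.4 Hz.
Third harmonic of the second: 3·159.9 = 479.7 Hz.
f_beat = |472.4 − 479.7| = 7.3 Hz.

7.3 Hz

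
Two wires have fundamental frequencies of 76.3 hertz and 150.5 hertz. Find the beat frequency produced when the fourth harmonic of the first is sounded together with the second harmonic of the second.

4.2 Hz

Fourth harmonic of the first: 4·76.3 = 305.2 Hz.
Second harmonic of the second: 2·150.5 = 301.0 Hz.
f_beat = |305.2 − 301.0| = 4.2 Hz.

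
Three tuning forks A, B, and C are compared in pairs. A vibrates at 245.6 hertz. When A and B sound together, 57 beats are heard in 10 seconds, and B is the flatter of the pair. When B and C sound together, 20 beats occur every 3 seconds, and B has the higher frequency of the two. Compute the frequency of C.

233.2333 Hz

A–B: Beat frequency = 57/10 = 5.7 Hz.
B is below A, so f_B = 245.6 − 5.7 = 239.9 Hz.
B–C: Beat frequency = 20/3 = 6.6667 Hz.
C is below B, so f_C = 239.9 − 6.6667 = 233.2333 Hz.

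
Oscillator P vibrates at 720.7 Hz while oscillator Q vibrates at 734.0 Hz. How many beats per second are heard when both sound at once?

13.3 Hz

Beats arise from superposition of two nearby frequencies; the beat rate is |f₁ − f₂|.
|720.7 − 734.0| = 13.3 Hz.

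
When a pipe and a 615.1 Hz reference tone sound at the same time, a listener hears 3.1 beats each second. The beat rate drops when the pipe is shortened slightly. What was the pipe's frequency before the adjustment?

|f − 615.1| = 3.1, so the pipe was at either 612 Hz or 618.2 Hz.
A shorter pipe has a higher fundamental; the adjustment raises the pipe's frequency.
The beat rate fell, so the adjustment moved the pipe toward 615.1 Hz — it must have started below the reference.

612 Hz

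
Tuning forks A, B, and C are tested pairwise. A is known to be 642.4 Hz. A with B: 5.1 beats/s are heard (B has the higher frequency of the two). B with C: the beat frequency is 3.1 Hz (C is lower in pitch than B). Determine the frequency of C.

644.4 Hz

B is above A, so f_B = 642.4 + 5.1 = 647.5 Hz.
C is below B, so f_C = 647.5 − 3.1 = 644.4 Hz.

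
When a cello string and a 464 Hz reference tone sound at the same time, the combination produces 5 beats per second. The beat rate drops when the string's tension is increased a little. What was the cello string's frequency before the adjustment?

|f − 464| = 5, so the cello string was at either 459 Hz or 469 Hz.
Higher tension means higher frequency; the adjustment raises the cello string's frequency.
The beat rate fell, so the adjustment moved the cello string toward 464 Hz — it must have started below the reference.

459 Hz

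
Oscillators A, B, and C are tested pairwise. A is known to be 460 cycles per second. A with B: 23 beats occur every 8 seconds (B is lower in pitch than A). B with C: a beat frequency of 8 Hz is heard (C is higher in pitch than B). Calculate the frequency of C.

A–B: Beat frequency = 23/8 = 2.875 Hz.
B is below A, so f_B = 460 − 2.875 = 457.125 Hz.
C is above B, so f_C = 457.125 + 8 = 465.125 Hz.

465.125 Hz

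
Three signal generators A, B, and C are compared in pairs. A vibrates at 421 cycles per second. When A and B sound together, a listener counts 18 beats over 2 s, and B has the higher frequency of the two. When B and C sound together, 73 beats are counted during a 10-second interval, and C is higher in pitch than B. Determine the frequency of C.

437.3 Hz

A–B: Beat frequency = 18/2 = 9 Hz.
B is above A, so f_B = 421 + 9 = 430 Hz.
B–C: Beat frequency = 73/10 = 7.3 Hz.
C is above B, so f_C = 430 + 7.3 = 437.3 Hz.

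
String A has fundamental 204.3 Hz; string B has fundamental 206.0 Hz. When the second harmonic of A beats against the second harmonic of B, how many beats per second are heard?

Second harmonic of the first: 2·204.3 = 408.6 Hz.
Second harmonic of the second: 2·206.0 = 412.0 Hz.
f_beat = |408.6 − 412.0| = 3.4 Hz.

3.4 Hz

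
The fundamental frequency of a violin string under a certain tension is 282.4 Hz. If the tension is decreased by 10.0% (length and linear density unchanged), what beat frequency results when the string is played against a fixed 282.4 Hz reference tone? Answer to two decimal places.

14.49 Hz

For a string, f ∝ √T, so the new frequency is 282.4·√0.900 = 267.9082 Hz.
f_beat = |267.9082 − 282.4| = 14.49 Hz.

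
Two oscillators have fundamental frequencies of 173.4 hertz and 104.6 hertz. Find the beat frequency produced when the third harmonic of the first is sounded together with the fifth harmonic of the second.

Third harmonic of the first: 3·173.4 = 520.2 Hz.
Fifth harmonic of the second: 5·104.6 = 523.0 Hz.
f_beat = |520.2 − 523.0| = 2.8 Hz.

2.8 Hz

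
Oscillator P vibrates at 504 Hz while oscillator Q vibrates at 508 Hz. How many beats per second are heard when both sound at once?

The beat frequency equals the magnitude of the frequency difference.
|504 − 508| = 4 Hz.

4 Hz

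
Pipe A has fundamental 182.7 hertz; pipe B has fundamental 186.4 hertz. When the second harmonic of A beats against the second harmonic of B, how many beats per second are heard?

7.4 Hz

Second harmonic of the first: 2·182.7 = 365.4 Hz.
Second harmonic of the second: 2·186.4 = 372.8 Hz.
f_beat = |365.4 − 372.8| = 7.4 Hz.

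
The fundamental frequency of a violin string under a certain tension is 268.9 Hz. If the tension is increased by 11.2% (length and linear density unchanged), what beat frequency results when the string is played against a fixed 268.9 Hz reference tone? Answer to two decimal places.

14.66 Hz

For a string, f ∝ √T, so the new frequency is 268.9·√1.112 = 283.5588 Hz.
f_beat = |283.5588 − 268.9| = 14.66 Hz.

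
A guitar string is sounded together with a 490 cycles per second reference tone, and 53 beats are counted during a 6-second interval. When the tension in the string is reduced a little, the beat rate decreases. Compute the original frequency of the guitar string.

498.8333 Hz

Beat frequency = 53/6 = 8.8333 Hz.
|f − 490| = 8.8333, so the guitar string was at either 481.1667 Hz or 498.8333 Hz.
Lower tension means lower frequency; the adjustment lowers the guitar string's frequency.
The beat rate fell, so the adjustment moved the guitar string toward 490 Hz — it must have started above the reference.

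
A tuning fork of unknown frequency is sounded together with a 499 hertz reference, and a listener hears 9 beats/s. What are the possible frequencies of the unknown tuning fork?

|f − 499| = 9, so f = 499 ± 9.

490 Hz or 508 Hz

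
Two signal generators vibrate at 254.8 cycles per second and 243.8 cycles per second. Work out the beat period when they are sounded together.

0.091 s

f_beat = |254.8 − 243.8| = 11 Hz.
Beat period T = 1 / f_beat = 1 / 11 s.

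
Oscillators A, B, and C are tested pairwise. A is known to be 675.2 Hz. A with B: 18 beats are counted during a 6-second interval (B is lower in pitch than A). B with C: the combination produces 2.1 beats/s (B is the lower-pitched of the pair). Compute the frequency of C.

A–B: Beat frequency = 18/6 = 3 Hz.
B is below A, so f_B = 675.2 − 3 = 672.2 Hz.
C is above B, so f_C = 672.2 + 2.1 = 674.3 Hz.

674.3 Hz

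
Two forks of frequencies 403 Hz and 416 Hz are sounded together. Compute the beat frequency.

Beats arise from superposition of two nearby frequencies; the beat rate is |f₁ − f₂|.
|403 − 416| = 13 Hz.

13 Hz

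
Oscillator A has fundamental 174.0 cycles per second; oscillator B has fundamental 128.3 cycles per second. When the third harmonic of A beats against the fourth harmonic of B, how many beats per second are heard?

Third harmonic of the first: 3·174.0 = 522.0 Hz.
Fourth harmonic of the second: 4·128.3 = 513.2 Hz.
f_beat = |522.0 − 513.2| = 8.8 Hz.

8.8 Hz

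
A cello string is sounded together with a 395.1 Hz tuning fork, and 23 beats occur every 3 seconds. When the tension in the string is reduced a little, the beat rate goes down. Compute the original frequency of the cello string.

Beat frequency = 23/3 = 7.6667 Hz.
|f − 395.1| = 7.6667, so the cello string was at either 387.4333 Hz or 402.7667 Hz.
Lower tension means lower frequency; the adjustment lowers the cello string's frequency.
The beat rate fell, so the adjustment moved the cello string toward 395.1 Hz — it must have started above the reference.

402.7667 Hz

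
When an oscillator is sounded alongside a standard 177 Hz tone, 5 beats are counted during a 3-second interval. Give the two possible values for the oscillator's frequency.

Beat frequency = 5/3 = 1.6667 Hz.
|f − 177| = 1.6667, so f = 177 ± 1.6667.

175.3333 Hz or 178.6667 Hz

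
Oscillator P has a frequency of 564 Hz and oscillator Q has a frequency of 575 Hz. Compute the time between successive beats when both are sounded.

0.091 s

f_beat = |564 − 575| = 11 Hz.
Beat period T = 1 / f_beat = 1 / 11 s.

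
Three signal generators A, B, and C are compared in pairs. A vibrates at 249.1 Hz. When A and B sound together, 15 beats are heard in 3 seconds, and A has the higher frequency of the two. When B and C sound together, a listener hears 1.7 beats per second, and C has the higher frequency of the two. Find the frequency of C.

245.8 Hz

A–B: Beat frequency = 15/3 = 5 Hz.
B is below A, so f_B = 249.1 − 5 = 244.1 Hz.
C is above B, so f_C = 244.1 + 1.7 = 245.8 Hz.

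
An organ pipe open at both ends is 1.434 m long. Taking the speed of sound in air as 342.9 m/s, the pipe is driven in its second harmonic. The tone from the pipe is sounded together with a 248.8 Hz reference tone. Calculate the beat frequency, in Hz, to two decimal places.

Open pipe: f_n = n·v/(2L) = 2·342.9/(2·1.434) = 239.1213 Hz.
f_beat = |239.1213 − 248.8| = 9.68 Hz.

9.68 Hz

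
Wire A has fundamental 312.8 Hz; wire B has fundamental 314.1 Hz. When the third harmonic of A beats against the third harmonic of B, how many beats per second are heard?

3.9 Hz

Third harmonic of the first: 3·312.8 = 938.4 Hz.
Third harmonic of the second: 3·314.1 = 942.3 Hz.
f_beat = |938.4 − 942.3| = 3.9 Hz.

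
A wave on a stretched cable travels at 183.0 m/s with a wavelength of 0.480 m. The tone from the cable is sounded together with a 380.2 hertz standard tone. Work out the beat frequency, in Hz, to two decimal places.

1.05 Hz

Source frequency f = v/λ = 183.0/0.480 = 381.2500 Hz.
f_beat = |381.2500 − 380.2| = 1.05 Hz.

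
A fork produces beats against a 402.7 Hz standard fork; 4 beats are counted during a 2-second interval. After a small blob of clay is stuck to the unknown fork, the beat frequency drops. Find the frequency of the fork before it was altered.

Beat frequency = 4/2 = 2 Hz.
|f − 402.7| = 2, so the fork was at either 400.7 Hz or 404.7 Hz.
Adding mass to a fork lowers its frequency; the adjustment lowers the fork's frequency.
The beat rate fell, so the adjustment moved the fork toward 402.7 Hz — it must have started above the reference.

404.7 Hz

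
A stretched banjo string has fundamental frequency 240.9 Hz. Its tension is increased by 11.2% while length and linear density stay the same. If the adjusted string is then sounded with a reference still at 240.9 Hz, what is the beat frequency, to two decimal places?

For a string, f ∝ √T, so the new frequency is 240.9·√1.112 = 254.0324 Hz.
f_beat = |254.0324 − 240.9| = 13.13 Hz.

13.13 Hz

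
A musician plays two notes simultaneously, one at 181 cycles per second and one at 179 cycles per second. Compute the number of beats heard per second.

f_beat = |f₁ − f₂|.
|181 − 179| = 2 Hz.

2 Hz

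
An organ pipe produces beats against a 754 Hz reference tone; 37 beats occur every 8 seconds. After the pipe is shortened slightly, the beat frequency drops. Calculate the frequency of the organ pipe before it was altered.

749.375 Hz

Beat frequency = 37/8 = 4.625 Hz.
|f − 754| = 4.625, so the organ pipe was at either 749.375 Hz or 758.625 Hz.
A shorter pipe has a higher fundamental; the adjustment raises the organ pipe's frequency.
The beat rate fell, so the adjustment moved the organ pipe toward 754 Hz — it must have started below the reference.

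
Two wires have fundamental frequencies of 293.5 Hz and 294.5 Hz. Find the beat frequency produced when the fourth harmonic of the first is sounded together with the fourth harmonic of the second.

Fourth harmonic of the first: 4·293.5 = 1174.0 Hz.
Fourth harmonic of the second: 4·294.5 = 1178.0 Hz.
f_beat = |1174.0 − 1178.0| = 4.0 Hz.

4.0 Hz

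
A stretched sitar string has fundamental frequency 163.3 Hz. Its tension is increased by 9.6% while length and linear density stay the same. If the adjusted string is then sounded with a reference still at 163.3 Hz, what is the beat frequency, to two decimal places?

7.66 Hz

For a string, f ∝ √T, so the new frequency is 163.3·√1.096 = 170.9588 Hz.
f_beat = |170.9588 − 163.3| = 7.66 Hz.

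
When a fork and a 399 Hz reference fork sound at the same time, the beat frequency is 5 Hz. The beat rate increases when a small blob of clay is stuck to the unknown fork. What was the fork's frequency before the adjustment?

394 Hz

|f − 399| = 5, so the fork was at either 394 Hz or 404 Hz.
Adding mass to a fork lowers its frequency; the adjustment lowers the fork's frequency.
The beat rate rose, so the adjustment moved the fork further from 399 Hz — it was already below the reference.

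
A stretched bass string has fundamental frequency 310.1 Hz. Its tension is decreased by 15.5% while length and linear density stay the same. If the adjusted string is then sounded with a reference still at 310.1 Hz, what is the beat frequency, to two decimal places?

25.04 Hz

For a string, f ∝ √T, so the new frequency is 310.1·√0.845 = 285.0560 Hz.
f_beat = |285.0560 − 310.1| = 25.04 Hz.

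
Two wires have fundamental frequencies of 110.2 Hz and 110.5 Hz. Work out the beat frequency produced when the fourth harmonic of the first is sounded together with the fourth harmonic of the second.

1.2 Hz

Fourth harmonic of the first: 4·110.2 = 440.8 Hz.
Fourth harmonic of the second: 4·110.5 = 442.0 Hz.
f_beat = |440.8 − 442.0| = 1.2 Hz.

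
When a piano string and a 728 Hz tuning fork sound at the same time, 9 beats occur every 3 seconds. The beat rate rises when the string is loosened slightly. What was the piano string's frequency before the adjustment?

725 Hz

Beat frequency = 9/3 = 3 Hz.
|f − 728| = 3, so the piano string was at either 725 Hz or 731 Hz.
Reducing tension lowers a string's frequency; the adjustment lowers the piano string's frequency.
The beat rate rose, so the adjustment moved the piano string further from 728 Hz — it was already below the reference.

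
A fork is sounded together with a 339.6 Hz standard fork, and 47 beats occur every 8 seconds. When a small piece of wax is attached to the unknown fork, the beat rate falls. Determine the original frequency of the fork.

345.475 Hz

Beat frequency = 47/8 = 5.875 Hz.
|f − 339.6| = 5.875, so the fork was at either 333.725 Hz or 345.475 Hz.
Loading a fork with wax lowers its frequency; the adjustment lowers the fork's frequency.
The beat rate fell, so the adjustment moved the fork toward 339.6 Hz — it must have started above the reference.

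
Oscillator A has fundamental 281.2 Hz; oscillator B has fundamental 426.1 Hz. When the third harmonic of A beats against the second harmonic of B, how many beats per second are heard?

8.6 Hz

Third harmonic of the first: 3·281.2 = 843.6 Hz.
Second harmonic of the second: 2·426.1 = 852.2 Hz.
f_beat = |843.6 − 852.2| = 8.6 Hz.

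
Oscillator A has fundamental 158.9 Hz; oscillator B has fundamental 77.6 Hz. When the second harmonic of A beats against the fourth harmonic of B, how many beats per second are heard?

7.4 Hz

Second harmonic of the first: 2·158.9 = 317.8 Hz.
Fourth harmonic of the second: 4·77.6 = 310.4 Hz.
f_beat = |317.8 − 310.4| = 7.4 Hz.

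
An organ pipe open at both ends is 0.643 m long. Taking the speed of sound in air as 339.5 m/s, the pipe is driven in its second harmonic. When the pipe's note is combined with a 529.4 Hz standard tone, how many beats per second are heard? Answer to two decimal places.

Open pipe: f_n = n·v/(2L) = 2·339.5/(2·0.643) = 527.9938 Hz.
f_beat = |527.9938 − 529.4| = 1.41 Hz.

1.41 Hz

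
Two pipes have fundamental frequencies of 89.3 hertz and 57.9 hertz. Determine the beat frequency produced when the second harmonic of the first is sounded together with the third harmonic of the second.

Second harmonic of the first: 2·89.3 = 178.6 Hz.
Third harmonic of the second: 3·57.9 = 173.7 Hz.
f_beat = |178.6 − 173.7| = 4.9 Hz.

4.9 Hz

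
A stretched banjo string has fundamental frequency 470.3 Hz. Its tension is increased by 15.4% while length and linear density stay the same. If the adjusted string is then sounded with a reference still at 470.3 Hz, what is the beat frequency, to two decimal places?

34.92 Hz

For a string, f ∝ √T, so the new frequency is 470.3·√1.154 = 505.2169 Hz.
f_beat = |505.2169 − 470.3| = 34.92 Hz.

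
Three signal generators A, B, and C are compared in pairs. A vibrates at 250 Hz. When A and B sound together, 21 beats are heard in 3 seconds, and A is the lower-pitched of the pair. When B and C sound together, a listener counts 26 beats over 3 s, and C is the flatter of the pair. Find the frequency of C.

248.3333 Hz

A–B: Beat frequency = 21/3 = 7 Hz.
B is above A, so f_B = 250 + 7 = 257 Hz.
B–C: Beat frequency = 26/3 = 8.6667 Hz.
C is below B, so f_C = 257 − 8.6667 = 248.3333 Hz.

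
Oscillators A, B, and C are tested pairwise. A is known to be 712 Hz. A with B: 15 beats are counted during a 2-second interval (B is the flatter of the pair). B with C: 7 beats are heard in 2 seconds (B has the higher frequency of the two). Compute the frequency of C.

A–B: Beat frequency = 15/2 = 7.5 Hz.
B is below A, so f_B = 712 − 7.5 = 704.5 Hz.
B–C: Beat frequency = 7/2 = 3.5 Hz.
C is below B, so f_C = 704.5 − 3.5 = 701 Hz.

701 Hz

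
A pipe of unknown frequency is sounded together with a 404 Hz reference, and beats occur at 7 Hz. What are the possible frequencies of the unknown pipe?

397 Hz or 411 Hz

|f − 404| = 7, so f = 404 ± 7.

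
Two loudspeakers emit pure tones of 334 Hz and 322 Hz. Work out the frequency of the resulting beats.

f_beat = |f₁ − f₂|.
|334 − 322| = 12 Hz.

12 Hz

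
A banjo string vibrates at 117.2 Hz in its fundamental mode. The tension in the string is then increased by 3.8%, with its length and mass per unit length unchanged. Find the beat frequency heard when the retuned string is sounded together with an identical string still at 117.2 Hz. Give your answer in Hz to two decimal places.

2.21 Hz

For a string, f ∝ √T, so the new frequency is 117.2·√1.038 = 119.4060 Hz.
f_beat = |119.4060 − 117.2| = 2.21 Hz.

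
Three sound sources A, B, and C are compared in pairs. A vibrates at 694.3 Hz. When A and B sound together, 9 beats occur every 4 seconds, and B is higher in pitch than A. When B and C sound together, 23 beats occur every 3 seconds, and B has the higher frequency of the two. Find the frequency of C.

A–B: Beat frequency = 9/4 = 2.25 Hz.
B is above A, so f_B = 694.3 + 2.25 = 696.55 Hz.
B–C: Beat frequency = 23/3 = 7.6667 Hz.
C is below B, so f_C = 696.55 − 7.6667 = 688.8833 Hz.

688.8833 Hz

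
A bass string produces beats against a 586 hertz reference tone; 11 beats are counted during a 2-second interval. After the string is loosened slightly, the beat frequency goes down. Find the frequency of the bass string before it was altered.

591.5 Hz

Beat frequency = 11/2 = 5.5 Hz.
|f − 586| = 5.5, so the bass string was at either 580.5 Hz or 591.5 Hz.
Reducing tension lowers a string's frequency; the adjustment lowers the bass string's frequency.
The beat rate fell, so the adjustment moved the bass string toward 586 Hz — it must have started above the reference.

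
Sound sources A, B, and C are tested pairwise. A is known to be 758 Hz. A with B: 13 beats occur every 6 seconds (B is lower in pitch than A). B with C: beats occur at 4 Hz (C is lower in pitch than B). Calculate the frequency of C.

A–B: Beat frequency = 13/6 = 2.1667 Hz.
B is below A, so f_B = 758 − 2.1667 = 755.8333 Hz.
C is below B, so f_C = 755.8333 − 4 = 751.8333 Hz.

751.8333 Hz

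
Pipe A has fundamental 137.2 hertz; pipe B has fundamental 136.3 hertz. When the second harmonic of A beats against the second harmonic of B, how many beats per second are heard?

1.8 Hz

Second harmonic of the first: 2·137.2 = 274.4 Hz.
Second harmonic of the second: 2·136.3 = 272.6 Hz.
f_beat = |274.4 − 272.6| = 1.8 Hz.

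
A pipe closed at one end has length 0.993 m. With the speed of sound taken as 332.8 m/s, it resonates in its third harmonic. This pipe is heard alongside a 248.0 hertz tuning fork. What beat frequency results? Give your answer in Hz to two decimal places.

Closed pipe (odd harmonics): f_n = n·v/(4L) = 3·332.8/(4·0.993) = 251.3595 Hz.
f_beat = |251.3595 − 248.0| = 3.36 Hz.

3.36 Hz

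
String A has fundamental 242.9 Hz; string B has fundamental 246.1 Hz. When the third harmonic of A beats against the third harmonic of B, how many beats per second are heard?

9.6 Hz

Third harmonic of the first: 3·242.9 = 728.7 Hz.
Third harmonic of the second: 3·246.1 = 738.3 Hz.
f_beat = |728.7 − 738.3| = 9.6 Hz.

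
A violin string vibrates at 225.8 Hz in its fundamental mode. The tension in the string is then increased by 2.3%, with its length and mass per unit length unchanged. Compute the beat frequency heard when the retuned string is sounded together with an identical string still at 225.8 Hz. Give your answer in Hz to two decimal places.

For a string, f ∝ √T, so the new frequency is 225.8·√1.023 = 228.3819 Hz.
f_beat = |228.3819 − 225.8| = 2.58 Hz.

2.58 Hz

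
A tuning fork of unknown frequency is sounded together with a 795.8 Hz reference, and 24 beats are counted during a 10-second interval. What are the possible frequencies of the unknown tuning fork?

Beat frequency = 24/10 = 2.4 Hz.
|f − 795.8| = 2.4, so f = 795.8 ± 2.4.

793.4 Hz or 798.2 Hz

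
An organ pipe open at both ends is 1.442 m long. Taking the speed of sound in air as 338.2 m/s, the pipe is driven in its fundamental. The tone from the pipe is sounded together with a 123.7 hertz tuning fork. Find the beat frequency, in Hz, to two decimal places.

Open pipe: f_n = n·v/(2L) = 1·338.2/(2·1.442) = 117.2677 Hz.
f_beat = |117.2677 − 123.7| = 6.43 Hz.

6.43 Hz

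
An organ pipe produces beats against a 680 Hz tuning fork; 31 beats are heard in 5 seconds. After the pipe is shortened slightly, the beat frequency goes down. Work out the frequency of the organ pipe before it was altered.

673.8 Hz

Beat frequency = 31/5 = 6.2 Hz.
|f − 680| = 6.2, so the organ pipe was at either 673.8 Hz or 686.2 Hz.
A shorter pipe has a higher fundamental; the adjustment raises the organ pipe's frequency.
The beat rate fell, so the adjustment moved the organ pipe toward 680 Hz — it must have started below the reference.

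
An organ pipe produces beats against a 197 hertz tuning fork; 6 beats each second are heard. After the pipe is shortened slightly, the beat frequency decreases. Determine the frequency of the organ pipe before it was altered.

191 Hz

|f − 197| = 6, so the organ pipe was at either 191 Hz or 203 Hz.
A shorter pipe has a higher fundamental; the adjustment raises the organ pipe's frequency.
The beat rate fell, so the adjustment moved the organ pipe toward 197 Hz — it must have started below the reference.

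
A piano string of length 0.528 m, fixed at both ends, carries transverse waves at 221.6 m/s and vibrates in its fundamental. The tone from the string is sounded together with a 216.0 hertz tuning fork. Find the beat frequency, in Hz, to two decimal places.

For a string fixed at both ends, f_n = n·v/(2L) = 1·221.6/(2·0.528) = 209.8485 Hz.
f_beat = |209.8485 − 216.0| = 6.15 Hz.

6.15 Hz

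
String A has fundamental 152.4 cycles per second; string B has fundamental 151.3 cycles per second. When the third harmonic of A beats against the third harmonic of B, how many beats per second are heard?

3.3 Hz

Third harmonic of the first: 3·152.4 = 457.2 Hz.
Third harmonic of the second: 3·151.3 = 453.9 Hz.
f_beat = |457.2 − 453.9| = 3.3 Hz.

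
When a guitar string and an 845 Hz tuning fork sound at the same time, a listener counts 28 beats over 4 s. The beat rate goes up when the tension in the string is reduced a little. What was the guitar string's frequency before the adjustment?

Beat frequency = 28/4 = 7 Hz.
|f − 845| = 7, so the guitar string was at either 838 Hz or 852 Hz.
Lower tension means lower frequency; the adjustment lowers the guitar string's frequency.
The beat rate rose, so the adjustment moved the guitar string further from 845 Hz — it was already below the reference.

838 Hz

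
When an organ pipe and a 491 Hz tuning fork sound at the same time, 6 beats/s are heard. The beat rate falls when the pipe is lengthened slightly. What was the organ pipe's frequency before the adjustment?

497 Hz

|f − 491| = 6, so the organ pipe was at either 485 Hz or 497 Hz.
A longer pipe has a lower fundamental; the adjustment lowers the organ pipe's frequency.
The beat rate fell, so the adjustment moved the organ pipe toward 491 Hz — it must have started above the reference.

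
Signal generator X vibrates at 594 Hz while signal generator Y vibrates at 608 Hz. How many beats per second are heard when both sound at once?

f_beat = |f₁ − f₂|.
|594 − 608| = 14 Hz.

14 Hz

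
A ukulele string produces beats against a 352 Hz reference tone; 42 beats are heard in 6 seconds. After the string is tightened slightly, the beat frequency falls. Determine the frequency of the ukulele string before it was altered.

345 Hz

Beat frequency = 42/6 = 7 Hz.
|f − 352| = 7, so the ukulele string was at either 345 Hz or 359 Hz.
Increasing tension raises a string's frequency; the adjustment raises the ukulele string's frequency.
The beat rate fell, so the adjustment moved the ukulele string toward 352 Hz — it must have started below the reference.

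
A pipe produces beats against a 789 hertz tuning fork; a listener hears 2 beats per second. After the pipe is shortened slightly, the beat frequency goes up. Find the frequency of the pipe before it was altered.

791 Hz

|f − 789| = 2, so the pipe was at either 787 Hz or 791 Hz.
A shorter pipe has a higher fundamental; the adjustment raises the pipe's frequency.
The beat rate rose, so the adjustment moved the pipe further from 789 Hz — it was already above the reference.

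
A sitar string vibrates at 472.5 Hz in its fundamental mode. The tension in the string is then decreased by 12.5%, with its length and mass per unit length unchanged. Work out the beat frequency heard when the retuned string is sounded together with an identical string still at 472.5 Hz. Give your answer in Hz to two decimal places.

For a string, f ∝ √T, so the new frequency is 472.5·√0.875 = 441.9833 Hz.
f_beat = |441.9833 − 472.5| = 30.52 Hz.

30.52 Hz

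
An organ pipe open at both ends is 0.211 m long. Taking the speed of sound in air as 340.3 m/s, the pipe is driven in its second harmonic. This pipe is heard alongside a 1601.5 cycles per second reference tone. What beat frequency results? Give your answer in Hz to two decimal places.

11.30 Hz

Open pipe: f_n = n·v/(2L) = 2·340.3/(2·0.211) = 1612.7962 Hz.
f_beat = |1612.7962 − 1601.5| = 11.30 Hz.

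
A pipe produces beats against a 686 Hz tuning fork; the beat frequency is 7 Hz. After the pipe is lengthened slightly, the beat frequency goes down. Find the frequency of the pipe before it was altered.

|f − 686| = 7, so the pipe was at either 679 Hz or 693 Hz.
A longer pipe has a lower fundamental; the adjustment lowers the pipe's frequency.
The beat rate fell, so the adjustment moved the pipe toward 686 Hz — it must have started above the reference.

693 Hz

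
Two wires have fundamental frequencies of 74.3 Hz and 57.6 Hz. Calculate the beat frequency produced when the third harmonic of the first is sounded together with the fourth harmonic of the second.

Third harmonic of the first: 3·74.3 = 222.9 Hz.
Fourth harmonic of the second: 4·57.6 = 230.4 Hz.
f_beat = |222.9 − 230.4| = 7.5 Hz.

7.5 Hz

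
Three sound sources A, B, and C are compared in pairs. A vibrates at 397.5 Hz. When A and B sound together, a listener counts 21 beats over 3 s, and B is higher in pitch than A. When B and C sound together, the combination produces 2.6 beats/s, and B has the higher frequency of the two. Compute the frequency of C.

A–B: Beat frequency = 21/3 = 7 Hz.
B is above A, so f_B = 397.5 + 7 = 404.5 Hz.
C is below B, so f_C = 404.5 − 2.6 = 401.9 Hz.

401.9 Hz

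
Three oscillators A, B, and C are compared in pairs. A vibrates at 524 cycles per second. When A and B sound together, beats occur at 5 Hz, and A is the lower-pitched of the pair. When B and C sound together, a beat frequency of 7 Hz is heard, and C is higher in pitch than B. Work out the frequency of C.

B is above A, so f_B = 524 + 5 = 529 Hz.
C is above B, so f_C = 529 + 7 = 536 Hz.

536 Hz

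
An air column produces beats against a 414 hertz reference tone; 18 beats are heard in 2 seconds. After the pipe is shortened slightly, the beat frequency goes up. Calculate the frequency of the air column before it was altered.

Beat frequency = 18/2 = 9 Hz.
|f − 414| = 9, so the air column was at either 405 Hz or 423 Hz.
A shorter pipe has a higher fundamental; the adjustment raises the air column's frequency.
The beat rate rose, so the adjustment moved the air column further from 414 Hz — it was already above the reference.

423 Hz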